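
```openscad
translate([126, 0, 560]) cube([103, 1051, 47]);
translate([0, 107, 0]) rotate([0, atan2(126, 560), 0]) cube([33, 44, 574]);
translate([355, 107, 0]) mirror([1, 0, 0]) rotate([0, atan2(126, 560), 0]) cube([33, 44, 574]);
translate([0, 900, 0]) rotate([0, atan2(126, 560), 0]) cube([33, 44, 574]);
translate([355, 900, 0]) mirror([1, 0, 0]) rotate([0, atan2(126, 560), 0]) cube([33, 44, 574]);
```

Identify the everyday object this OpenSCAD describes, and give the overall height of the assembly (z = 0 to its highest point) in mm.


A sawhorse. The overall height is 607 mm.

A beam across two mirrored pairs of raked legs — a sawhorse. The beam's underside is at z = 560 (matching the legs' vertical rise in atan2(126, 560)) and the beam is 47 mm tall, so its top is at 560 + 47 = 607 mm. The raked legs top out at the beam's underside, so that is the highest point.


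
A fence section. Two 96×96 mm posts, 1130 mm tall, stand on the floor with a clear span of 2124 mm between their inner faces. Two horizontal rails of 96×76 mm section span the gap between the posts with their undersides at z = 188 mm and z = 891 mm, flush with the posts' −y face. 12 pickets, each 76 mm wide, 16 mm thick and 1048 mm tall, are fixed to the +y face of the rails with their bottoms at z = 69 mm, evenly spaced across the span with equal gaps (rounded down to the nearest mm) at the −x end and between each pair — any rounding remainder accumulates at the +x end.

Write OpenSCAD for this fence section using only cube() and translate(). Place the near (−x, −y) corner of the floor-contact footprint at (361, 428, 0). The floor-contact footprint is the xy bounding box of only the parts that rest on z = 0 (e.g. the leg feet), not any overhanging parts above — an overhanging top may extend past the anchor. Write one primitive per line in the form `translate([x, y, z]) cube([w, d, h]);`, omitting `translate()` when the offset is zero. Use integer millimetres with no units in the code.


translate([361, 428, 0]) cube([96, 96, 1130]);
translate([2581, 428, 0]) cube([96, 96, 1130]);
translate([457, 428, 188]) cube([2124, 96, 76]);
translate([457, 428, 891]) cube([2124, 96, 76]);
translate([550, 524, 69]) cube([76, 16, 1048]);
translate([719, 524, 69]) cube([76, 16, 1048]);
translate([888, 524, 69]) cube([76, 16, 1048]);
translate([1057, 524, 69]) cube([76, 16, 1048]);
translate([1226, 524, 69]) cube([76, 16, 1048]);
translate([1395, 524, 69]) cube([76, 16, 1048]);
translate([1564, 524, 69]) cube([76, 16, 1048]);
translate([1733, 524, 69]) cube([76, 16, 1048]);
translate([1902, 524, 69]) cube([76, 16, 1048]);
translate([2071, 524, 69]) cube([76, 16, 1048]);
translate([2240, 524, 69]) cube([76, 16, 1048]);
translate([2409, 524, 69]) cube([76, 16, 1048]);


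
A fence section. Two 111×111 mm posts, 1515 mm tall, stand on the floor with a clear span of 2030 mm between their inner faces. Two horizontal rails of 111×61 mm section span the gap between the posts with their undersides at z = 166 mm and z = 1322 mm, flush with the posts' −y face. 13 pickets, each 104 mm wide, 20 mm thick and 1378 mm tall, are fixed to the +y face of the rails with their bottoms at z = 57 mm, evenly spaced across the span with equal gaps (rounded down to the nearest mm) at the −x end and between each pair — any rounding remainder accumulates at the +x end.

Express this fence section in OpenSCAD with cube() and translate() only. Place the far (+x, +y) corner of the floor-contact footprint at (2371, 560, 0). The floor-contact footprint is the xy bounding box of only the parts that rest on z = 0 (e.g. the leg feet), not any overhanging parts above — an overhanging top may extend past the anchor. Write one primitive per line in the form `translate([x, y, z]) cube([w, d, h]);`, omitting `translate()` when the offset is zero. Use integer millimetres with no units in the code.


translate([119, 449, 0]) cube([111, 111, 1515]);
translate([2260, 449, 0]) cube([111, 111, 1515]);
translate([230, 449, 166]) cube([2030, 111, 61]);
translate([230, 449, 1322]) cube([2030, 111, 61]);
translate([278, 560, 57]) cube([104, 20, 1378]);
translate([430, 560, 57]) cube([104, 20, 1378]);
translate([582, 560, 57]) cube([104, 20, 1378]);
translate([734, 560, 57]) cube([104, 20, 1378]);
translate([886, 560, 57]) cube([104, 20, 1378]);
translate([1038, 560, 57]) cube([104, 20, 1378]);
translate([1190, 560, 57]) cube([104, 20, 1378]);
translate([1342, 560, 57]) cube([104, 20, 1378]);
translate([1494, 560, 57]) cube([104, 20, 1378]);
translate([1646, 560, 57]) cube([104, 20, 1378]);
translate([1798, 560, 57]) cube([104, 20, 1378]);
translate([1950, 560, 57]) cube([104, 20, 1378]);
translate([2102, 560, 57]) cube([104, 20, 1378]);


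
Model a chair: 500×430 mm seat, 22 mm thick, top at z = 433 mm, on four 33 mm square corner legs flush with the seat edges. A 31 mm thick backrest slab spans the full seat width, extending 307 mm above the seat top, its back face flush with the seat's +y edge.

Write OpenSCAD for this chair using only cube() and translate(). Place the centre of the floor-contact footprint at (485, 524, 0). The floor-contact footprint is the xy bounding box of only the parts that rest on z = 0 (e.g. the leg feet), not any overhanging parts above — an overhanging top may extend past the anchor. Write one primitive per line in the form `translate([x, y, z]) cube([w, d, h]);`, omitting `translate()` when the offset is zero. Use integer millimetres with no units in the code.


// leg_h = 433 - 22 = 411
translate([235, 309, 411]) cube([500, 430, 22]);
translate([235, 309, 0]) cube([33, 33, 411]);
translate([702, 309, 0]) cube([33, 33, 411]);
translate([235, 706, 0]) cube([33, 33, 411]);
translate([702, 706, 0]) cube([33, 33, 411]);
translate([235, 708, 433]) cube([500, 31, 307]);


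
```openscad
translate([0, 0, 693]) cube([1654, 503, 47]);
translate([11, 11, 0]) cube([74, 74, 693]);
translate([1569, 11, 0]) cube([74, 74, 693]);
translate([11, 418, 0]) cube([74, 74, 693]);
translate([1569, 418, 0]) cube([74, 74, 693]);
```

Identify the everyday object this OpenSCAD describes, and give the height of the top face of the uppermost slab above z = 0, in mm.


A table. The table height is 740 mm.

A 1654×503×47 slab sits at z = 693 on four 74 mm square posts — a table. The top surface is at 693 + 47 = 740 mm.


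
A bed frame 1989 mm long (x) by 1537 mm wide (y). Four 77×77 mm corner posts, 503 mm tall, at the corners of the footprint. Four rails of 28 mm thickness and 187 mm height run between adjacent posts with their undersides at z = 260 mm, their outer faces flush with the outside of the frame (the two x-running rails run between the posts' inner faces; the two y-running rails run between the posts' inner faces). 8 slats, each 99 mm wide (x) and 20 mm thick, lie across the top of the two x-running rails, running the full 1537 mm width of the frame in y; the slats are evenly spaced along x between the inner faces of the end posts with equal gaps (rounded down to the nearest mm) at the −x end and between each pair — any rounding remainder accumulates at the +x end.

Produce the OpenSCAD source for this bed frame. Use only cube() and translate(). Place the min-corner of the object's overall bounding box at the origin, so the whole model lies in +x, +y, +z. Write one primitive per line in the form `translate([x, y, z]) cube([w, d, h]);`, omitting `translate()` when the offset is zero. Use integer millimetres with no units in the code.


cube([77, 77, 503]);
translate([0, 1460, 0]) cube([77, 77, 503]);
translate([1912, 0, 0]) cube([77, 77, 503]);
translate([1912, 1460, 0]) cube([77, 77, 503]);
translate([77, 0, 260]) cube([1835, 28, 187]);
translate([77, 1509, 260]) cube([1835, 28, 187]);
translate([0, 77, 260]) cube([28, 1383, 187]);
translate([1961, 77, 260]) cube([28, 1383, 187]);
translate([192, 0, 447]) cube([99, 1537, 20]);
translate([406, 0, 447]) cube([99, 1537, 20]);
translate([620, 0, 447]) cube([99, 1537, 20]);
translate([834, 0, 447]) cube([99, 1537, 20]);
translate([1048, 0, 447]) cube([99, 1537, 20]);
translate([1262, 0, 447]) cube([99, 1537, 20]);
translate([1476, 0, 447]) cube([99, 1537, 20]);
translate([1690, 0, 447]) cube([99, 1537, 20]);


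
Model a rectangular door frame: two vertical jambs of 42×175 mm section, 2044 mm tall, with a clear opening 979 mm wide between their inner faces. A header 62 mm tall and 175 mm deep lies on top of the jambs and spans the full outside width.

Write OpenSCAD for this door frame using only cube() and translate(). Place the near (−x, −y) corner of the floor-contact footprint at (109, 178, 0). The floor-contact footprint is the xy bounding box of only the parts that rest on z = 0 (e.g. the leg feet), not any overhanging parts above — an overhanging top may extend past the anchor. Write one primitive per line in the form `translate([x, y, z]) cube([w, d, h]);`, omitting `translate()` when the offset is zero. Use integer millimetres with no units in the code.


translate([109, 178, 0]) cube([42, 175, 2044]);
translate([1130, 178, 0]) cube([42, 175, 2044]);
translate([109, 178, 2044]) cube([1063, 175, 62]);


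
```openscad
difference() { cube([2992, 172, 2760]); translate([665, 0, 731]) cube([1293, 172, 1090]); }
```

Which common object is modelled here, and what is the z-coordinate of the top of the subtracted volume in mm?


A wall with a window opening. The window head height is 1821 mm.

A wall with a rectangular opening subtracted — a window. Sill at z = 731, opening 1090 mm tall, so the head is at 731 + 1090 = 1821 mm.


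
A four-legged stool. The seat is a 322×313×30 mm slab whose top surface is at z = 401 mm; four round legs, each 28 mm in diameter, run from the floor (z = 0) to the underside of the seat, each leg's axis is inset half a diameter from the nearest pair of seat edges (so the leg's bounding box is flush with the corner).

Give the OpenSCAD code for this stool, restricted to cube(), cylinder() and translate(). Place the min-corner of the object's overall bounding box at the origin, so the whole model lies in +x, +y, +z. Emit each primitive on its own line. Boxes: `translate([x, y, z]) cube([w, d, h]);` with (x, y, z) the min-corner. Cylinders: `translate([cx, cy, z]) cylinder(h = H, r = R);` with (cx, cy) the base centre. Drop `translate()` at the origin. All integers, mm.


translate([0, 0, 371]) cube([322, 313, 30]);
translate([14, 14, 0]) cylinder(h = 371, r = 14);
translate([308, 14, 0]) cylinder(h = 371, r = 14);
translate([14, 299, 0]) cylinder(h = 371, r = 14);
translate([308, 299, 0]) cylinder(h = 371, r = 14);


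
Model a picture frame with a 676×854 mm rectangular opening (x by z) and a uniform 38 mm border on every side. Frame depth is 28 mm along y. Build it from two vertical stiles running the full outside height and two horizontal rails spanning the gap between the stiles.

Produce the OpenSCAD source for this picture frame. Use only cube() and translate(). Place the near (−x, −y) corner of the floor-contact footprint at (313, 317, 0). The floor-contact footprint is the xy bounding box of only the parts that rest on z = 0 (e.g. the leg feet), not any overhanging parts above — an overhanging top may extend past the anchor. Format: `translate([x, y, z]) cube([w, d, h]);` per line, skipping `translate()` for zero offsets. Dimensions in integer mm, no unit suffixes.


translate([313, 317, 0]) cube([38, 28, 930]);
translate([1027, 317, 0]) cube([38, 28, 930]);
translate([351, 317, 0]) cube([676, 28, 38]);
translate([351, 317, 892]) cube([676, 28, 38]);


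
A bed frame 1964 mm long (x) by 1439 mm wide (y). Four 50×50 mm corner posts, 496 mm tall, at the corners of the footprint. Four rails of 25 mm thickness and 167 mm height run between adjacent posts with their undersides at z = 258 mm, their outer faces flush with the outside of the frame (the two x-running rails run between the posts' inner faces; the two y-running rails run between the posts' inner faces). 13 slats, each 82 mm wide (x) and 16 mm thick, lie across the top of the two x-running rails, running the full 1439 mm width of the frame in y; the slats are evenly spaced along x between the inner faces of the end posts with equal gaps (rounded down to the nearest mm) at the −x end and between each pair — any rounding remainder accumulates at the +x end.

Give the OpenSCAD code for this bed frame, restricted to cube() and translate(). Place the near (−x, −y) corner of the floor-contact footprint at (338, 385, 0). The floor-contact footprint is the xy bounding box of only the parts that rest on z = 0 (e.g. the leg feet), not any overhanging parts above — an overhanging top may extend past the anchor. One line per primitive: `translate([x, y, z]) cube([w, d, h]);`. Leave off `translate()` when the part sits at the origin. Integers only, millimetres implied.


translate([338, 385, 0]) cube([50, 50, 496]);
translate([338, 1774, 0]) cube([50, 50, 496]);
translate([2252, 385, 0]) cube([50, 50, 496]);
translate([2252, 1774, 0]) cube([50, 50, 496]);
translate([388, 385, 258]) cube([1864, 25, 167]);
translate([388, 1799, 258]) cube([1864, 25, 167]);
translate([338, 435, 258]) cube([25, 1339, 167]);
translate([2277, 435, 258]) cube([25, 1339, 167]);
translate([445, 385, 425]) cube([82, 1439, 16]);
translate([584, 385, 425]) cube([82, 1439, 16]);
translate([723, 385, 425]) cube([82, 1439, 16]);
translate([862, 385, 425]) cube([82, 1439, 16]);
translate([1001, 385, 425]) cube([82, 1439, 16]);
translate([1140, 385, 425]) cube([82, 1439, 16]);
translate([1279, 385, 425]) cube([82, 1439, 16]);
translate([1418, 385, 425]) cube([82, 1439, 16]);
translate([1557, 385, 425]) cube([82, 1439, 16]);
translate([1696, 385, 425]) cube([82, 1439, 16]);
translate([1835, 385, 425]) cube([82, 1439, 16]);
translate([1974, 385, 425]) cube([82, 1439, 16]);
translate([2113, 385, 425]) cube([82, 1439, 16]);


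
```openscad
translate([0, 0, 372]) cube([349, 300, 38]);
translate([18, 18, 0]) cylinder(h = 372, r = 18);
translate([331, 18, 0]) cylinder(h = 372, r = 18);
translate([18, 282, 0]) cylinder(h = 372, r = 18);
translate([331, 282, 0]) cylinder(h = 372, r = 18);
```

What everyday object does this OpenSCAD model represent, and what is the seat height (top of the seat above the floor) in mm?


A stool. The seat height is 410 mm.

A 349×300×38 slab at z = 372 on four corner cylinders — a stool. The seat top is 372 + 38 = 410 mm.


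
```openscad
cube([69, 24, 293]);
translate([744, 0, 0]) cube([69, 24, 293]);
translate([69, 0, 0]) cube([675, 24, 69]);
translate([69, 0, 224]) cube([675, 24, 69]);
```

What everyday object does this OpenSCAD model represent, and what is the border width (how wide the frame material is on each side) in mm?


A picture frame. The border width is 69 mm.

Four thin pieces enclosing a rectangular opening — a picture frame. The two full-height stiles are 293 mm tall; the top rail sits at z = 224 and is 69 mm tall, so the border above the opening is 293 − 224 = 69 mm, matching the stile x-width.


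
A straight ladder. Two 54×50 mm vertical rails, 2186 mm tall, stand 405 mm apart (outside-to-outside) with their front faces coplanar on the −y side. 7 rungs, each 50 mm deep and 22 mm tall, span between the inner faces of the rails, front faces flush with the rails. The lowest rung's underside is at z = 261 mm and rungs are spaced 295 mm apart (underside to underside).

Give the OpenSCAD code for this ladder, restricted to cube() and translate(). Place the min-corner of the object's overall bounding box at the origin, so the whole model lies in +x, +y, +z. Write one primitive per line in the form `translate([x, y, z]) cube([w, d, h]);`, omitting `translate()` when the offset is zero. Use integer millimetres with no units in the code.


cube([54, 50, 2186]);
translate([351, 0, 0]) cube([54, 50, 2186]);
translate([54, 0, 261]) cube([297, 50, 22]);
translate([54, 0, 556]) cube([297, 50, 22]);
translate([54, 0, 851]) cube([297, 50, 22]);
translate([54, 0, 1146]) cube([297, 50, 22]);
translate([54, 0, 1441]) cube([297, 50, 22]);
translate([54, 0, 1736]) cube([297, 50, 22]);
translate([54, 0, 2031]) cube([297, 50, 22]);


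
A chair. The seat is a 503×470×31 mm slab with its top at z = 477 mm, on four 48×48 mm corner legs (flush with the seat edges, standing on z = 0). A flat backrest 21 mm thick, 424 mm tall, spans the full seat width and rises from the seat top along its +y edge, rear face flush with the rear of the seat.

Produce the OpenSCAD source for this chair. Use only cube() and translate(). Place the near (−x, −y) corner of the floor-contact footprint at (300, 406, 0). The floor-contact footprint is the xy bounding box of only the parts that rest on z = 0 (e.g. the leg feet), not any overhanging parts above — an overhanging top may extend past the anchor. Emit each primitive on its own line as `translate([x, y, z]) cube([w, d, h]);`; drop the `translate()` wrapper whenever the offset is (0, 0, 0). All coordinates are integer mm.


translate([300, 406, 446]) cube([503, 470, 31]);
translate([300, 406, 0]) cube([48, 48, 446]);
translate([755, 406, 0]) cube([48, 48, 446]);
translate([300, 828, 0]) cube([48, 48, 446]);
translate([755, 828, 0]) cube([48, 48, 446]);
translate([300, 855, 477]) cube([503, 21, 424]);


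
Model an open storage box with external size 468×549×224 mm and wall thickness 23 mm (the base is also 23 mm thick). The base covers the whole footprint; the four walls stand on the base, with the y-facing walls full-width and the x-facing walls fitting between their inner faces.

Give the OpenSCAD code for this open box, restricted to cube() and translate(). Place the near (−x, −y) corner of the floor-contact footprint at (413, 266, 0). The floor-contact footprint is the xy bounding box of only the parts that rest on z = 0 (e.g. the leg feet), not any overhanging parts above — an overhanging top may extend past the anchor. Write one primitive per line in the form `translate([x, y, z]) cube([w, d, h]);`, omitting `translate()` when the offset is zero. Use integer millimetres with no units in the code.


translate([413, 266, 0]) cube([468, 549, 23]);
translate([413, 266, 23]) cube([468, 23, 201]);
translate([413, 792, 23]) cube([468, 23, 201]);
translate([413, 289, 23]) cube([23, 503, 201]);
translate([858, 289, 23]) cube([23, 503, 201]);


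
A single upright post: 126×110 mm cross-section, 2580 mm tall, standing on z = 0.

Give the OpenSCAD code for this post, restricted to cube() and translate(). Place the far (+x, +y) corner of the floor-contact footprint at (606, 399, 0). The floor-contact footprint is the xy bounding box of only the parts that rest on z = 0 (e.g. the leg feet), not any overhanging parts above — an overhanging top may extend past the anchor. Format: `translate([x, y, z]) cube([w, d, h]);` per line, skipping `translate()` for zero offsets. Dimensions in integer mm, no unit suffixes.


translate([480, 289, 0]) cube([126, 110, 2580]);


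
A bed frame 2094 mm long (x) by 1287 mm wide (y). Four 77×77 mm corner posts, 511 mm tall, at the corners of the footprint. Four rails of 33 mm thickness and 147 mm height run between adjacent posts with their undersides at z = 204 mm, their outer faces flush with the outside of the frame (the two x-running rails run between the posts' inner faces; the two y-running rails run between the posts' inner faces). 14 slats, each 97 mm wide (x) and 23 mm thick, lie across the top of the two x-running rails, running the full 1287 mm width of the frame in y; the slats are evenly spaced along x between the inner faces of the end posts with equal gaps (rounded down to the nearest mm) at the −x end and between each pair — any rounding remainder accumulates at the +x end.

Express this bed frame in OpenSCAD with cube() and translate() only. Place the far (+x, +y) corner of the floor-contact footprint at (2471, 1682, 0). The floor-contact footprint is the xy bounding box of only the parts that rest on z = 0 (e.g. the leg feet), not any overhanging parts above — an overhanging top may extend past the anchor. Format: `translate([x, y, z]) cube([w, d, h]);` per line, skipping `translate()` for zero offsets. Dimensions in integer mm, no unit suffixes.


translate([377, 395, 0]) cube([77, 77, 511]);
translate([377, 1605, 0]) cube([77, 77, 511]);
translate([2394, 395, 0]) cube([77, 77, 511]);
translate([2394, 1605, 0]) cube([77, 77, 511]);
translate([454, 395, 204]) cube([1940, 33, 147]);
translate([454, 1649, 204]) cube([1940, 33, 147]);
translate([377, 472, 204]) cube([33, 1133, 147]);
translate([2438, 472, 204]) cube([33, 1133, 147]);
translate([492, 395, 351]) cube([97, 1287, 23]);
translate([627, 395, 351]) cube([97, 1287, 23]);
translate([762, 395, 351]) cube([97, 1287, 23]);
translate([897, 395, 351]) cube([97, 1287, 23]);
translate([1032, 395, 351]) cube([97, 1287, 23]);
translate([1167, 395, 351]) cube([97, 1287, 23]);
translate([1302, 395, 351]) cube([97, 1287, 23]);
translate([1437, 395, 351]) cube([97, 1287, 23]);
translate([1572, 395, 351]) cube([97, 1287, 23]);
translate([1707, 395, 351]) cube([97, 1287, 23]);
translate([1842, 395, 351]) cube([97, 1287, 23]);
translate([1977, 395, 351]) cube([97, 1287, 23]);
translate([2112, 395, 351]) cube([97, 1287, 23]);
translate([2247, 395, 351]) cube([97, 1287, 23]);


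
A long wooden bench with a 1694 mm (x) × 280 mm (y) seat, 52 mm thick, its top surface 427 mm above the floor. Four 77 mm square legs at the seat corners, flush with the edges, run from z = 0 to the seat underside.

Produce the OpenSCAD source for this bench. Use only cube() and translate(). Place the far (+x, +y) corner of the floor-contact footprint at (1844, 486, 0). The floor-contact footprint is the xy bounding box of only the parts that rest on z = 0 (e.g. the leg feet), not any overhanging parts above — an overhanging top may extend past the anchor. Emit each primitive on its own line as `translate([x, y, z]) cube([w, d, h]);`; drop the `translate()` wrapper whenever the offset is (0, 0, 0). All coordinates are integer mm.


translate([150, 206, 375]) cube([1694, 280, 52]);
translate([150, 206, 0]) cube([77, 77, 375]);
translate([150, 409, 0]) cube([77, 77, 375]);
translate([1767, 206, 0]) cube([77, 77, 375]);
translate([1767, 409, 0]) cube([77, 77, 375]);


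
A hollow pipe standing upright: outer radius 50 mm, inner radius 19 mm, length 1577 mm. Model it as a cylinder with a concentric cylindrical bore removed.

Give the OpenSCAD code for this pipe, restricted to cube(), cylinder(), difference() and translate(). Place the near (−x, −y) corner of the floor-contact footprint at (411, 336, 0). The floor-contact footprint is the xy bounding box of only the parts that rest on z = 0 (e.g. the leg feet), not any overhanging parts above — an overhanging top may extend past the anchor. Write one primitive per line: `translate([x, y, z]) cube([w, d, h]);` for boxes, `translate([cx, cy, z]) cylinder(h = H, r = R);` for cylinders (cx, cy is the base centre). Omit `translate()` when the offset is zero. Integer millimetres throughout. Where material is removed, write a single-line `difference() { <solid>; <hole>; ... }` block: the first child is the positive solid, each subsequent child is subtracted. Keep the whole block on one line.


difference() { translate([461, 386, 0]) cylinder(h = 1577, r = 50); translate([461, 386, 0]) cylinder(h = 1577, r = 19); }


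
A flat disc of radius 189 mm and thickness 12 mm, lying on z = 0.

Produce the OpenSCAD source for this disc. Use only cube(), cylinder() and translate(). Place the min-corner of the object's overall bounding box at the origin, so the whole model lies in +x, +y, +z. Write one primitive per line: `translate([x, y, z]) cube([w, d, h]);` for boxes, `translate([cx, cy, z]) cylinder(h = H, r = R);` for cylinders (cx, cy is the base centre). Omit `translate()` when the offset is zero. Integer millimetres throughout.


translate([189, 189, 0]) cylinder(h = 12, r = 189);


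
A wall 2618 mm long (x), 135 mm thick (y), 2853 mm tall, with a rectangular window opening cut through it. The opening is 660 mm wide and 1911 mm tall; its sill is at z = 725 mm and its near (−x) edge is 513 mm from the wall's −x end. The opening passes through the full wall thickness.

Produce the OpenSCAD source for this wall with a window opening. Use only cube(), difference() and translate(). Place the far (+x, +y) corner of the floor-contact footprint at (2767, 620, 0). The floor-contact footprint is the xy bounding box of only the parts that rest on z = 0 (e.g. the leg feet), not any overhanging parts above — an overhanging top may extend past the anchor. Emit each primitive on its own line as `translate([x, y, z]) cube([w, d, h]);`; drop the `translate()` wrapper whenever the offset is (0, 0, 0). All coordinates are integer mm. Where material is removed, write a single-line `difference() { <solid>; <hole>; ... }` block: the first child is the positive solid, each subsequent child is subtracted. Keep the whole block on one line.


difference() { translate([149, 485, 0]) cube([2618, 135, 2853]); translate([662, 485, 725]) cube([660, 135, 1911]); }


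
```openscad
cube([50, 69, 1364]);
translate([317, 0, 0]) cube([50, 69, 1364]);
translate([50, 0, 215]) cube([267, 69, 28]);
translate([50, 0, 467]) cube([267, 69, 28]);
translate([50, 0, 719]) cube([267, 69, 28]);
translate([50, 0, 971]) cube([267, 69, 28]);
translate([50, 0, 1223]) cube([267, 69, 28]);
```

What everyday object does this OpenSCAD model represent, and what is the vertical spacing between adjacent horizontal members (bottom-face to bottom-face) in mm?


A ladder. The rung spacing is 252 mm.

Two tall 50×69 posts with 5 short bars between them — a ladder. Adjacent rungs sit at z = 215 and z = 467, so the spacing is 467 − 215 = 252 mm.


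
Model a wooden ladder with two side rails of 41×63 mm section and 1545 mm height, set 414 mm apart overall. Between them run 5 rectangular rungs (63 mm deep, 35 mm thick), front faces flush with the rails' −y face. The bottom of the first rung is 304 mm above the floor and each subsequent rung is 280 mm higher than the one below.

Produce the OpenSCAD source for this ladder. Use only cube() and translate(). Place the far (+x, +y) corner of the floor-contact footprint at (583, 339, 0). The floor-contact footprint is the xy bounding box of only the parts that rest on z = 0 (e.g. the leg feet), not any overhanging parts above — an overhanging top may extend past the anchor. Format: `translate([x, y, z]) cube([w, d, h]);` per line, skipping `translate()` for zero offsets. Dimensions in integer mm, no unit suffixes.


translate([169, 276, 0]) cube([41, 63, 1545]);
translate([542, 276, 0]) cube([41, 63, 1545]);
translate([210, 276, 304]) cube([332, 63, 35]);
translate([210, 276, 584]) cube([332, 63, 35]);
translate([210, 276, 864]) cube([332, 63, 35]);
translate([210, 276, 1144]) cube([332, 63, 35]);
translate([210, 276, 1424]) cube([332, 63, 35]);


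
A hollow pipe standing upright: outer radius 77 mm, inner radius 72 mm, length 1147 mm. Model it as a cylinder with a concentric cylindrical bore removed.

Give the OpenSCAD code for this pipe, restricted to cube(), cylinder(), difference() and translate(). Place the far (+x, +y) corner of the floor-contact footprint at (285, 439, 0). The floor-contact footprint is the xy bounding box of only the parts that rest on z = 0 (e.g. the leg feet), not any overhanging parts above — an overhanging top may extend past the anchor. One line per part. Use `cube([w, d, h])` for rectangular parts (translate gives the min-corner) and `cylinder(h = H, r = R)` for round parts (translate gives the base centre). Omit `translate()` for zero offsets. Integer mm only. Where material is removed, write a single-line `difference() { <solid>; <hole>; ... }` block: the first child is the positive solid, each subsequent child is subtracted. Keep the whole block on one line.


difference() { translate([208, 362, 0]) cylinder(h = 1147, r = 77); translate([208, 362, 0]) cylinder(h = 1147, r = 72); }


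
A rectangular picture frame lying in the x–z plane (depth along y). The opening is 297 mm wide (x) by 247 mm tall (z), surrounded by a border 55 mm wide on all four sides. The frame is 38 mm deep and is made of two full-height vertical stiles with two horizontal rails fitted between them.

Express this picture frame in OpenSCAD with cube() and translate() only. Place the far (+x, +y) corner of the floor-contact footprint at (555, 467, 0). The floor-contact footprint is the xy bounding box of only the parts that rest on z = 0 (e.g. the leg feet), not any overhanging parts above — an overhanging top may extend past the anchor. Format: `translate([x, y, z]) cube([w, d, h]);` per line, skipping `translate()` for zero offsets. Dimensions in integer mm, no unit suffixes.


translate([148, 429, 0]) cube([55, 38, 357]);
translate([500, 429, 0]) cube([55, 38, 357]);
translate([203, 429, 0]) cube([297, 38, 55]);
translate([203, 429, 302]) cube([297, 38, 55]);


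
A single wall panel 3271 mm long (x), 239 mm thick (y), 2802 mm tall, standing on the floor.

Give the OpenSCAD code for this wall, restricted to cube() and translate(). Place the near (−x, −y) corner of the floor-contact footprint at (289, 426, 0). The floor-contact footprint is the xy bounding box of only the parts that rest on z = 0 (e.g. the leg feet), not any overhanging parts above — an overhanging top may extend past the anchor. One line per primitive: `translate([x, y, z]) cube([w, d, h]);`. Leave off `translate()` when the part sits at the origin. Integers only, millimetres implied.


translate([289, 426, 0]) cube([3271, 239, 2802]);


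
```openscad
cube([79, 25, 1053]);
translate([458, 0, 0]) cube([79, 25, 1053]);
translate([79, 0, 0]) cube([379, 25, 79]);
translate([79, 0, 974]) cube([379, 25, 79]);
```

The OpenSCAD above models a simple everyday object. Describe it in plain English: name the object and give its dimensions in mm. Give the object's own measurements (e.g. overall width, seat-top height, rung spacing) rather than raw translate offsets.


A rectangular picture frame lying in the x–z plane (depth along y). The opening is 379 mm wide (x) by 895 mm tall (z), surrounded by a border 79 mm wide on all four sides. The frame is 25 mm deep and is made of two full-height vertical stiles with two horizontal rails fitted between them.


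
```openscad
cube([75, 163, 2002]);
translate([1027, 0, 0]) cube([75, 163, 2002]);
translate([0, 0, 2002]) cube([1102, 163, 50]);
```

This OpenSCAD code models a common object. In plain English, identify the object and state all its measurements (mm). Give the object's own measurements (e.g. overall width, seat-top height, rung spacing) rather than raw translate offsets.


A door frame. The clear opening is 952 mm wide and 2002 mm high. Two 75 mm wide jambs, 163 mm deep, stand either side of the opening from the floor to the top of the opening. A 50 mm thick head sits across the top of both jambs, spanning the full outside width of the frame.


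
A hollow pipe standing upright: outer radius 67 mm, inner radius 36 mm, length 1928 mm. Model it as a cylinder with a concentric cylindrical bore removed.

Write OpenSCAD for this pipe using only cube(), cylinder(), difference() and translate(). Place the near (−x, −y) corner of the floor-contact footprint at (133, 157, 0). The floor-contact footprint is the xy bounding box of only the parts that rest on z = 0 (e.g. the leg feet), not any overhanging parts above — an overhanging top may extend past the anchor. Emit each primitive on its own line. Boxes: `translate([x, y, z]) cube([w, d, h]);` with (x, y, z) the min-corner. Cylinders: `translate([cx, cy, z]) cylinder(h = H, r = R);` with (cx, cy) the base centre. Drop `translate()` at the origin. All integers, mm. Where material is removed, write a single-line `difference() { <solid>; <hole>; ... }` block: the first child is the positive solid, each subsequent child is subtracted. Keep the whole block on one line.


difference() { translate([200, 224, 0]) cylinder(h = 1928, r = 67); translate([200, 224, 0]) cylinder(h = 1928, r = 36); }


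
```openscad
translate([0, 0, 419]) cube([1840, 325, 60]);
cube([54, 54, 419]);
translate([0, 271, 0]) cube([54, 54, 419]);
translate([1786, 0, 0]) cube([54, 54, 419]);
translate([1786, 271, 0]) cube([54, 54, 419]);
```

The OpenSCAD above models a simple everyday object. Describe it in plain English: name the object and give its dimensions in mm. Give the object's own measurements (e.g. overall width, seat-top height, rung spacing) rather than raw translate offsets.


A bench: a 1840×325 mm seat slab, 60 mm thick, top at z = 479 mm, on four 54×54 mm square legs flush with the seat corners and standing on z = 0.


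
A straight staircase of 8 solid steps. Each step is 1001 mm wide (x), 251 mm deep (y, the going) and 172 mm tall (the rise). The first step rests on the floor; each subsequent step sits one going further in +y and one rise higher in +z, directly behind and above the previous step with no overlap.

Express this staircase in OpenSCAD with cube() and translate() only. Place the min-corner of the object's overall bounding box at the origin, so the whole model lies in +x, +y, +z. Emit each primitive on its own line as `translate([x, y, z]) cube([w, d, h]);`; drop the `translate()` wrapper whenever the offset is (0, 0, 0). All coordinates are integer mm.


cube([1001, 251, 172]);
translate([0, 251, 172]) cube([1001, 251, 172]);
translate([0, 502, 344]) cube([1001, 251, 172]);
translate([0, 753, 516]) cube([1001, 251, 172]);
translate([0, 1004, 688]) cube([1001, 251, 172]);
translate([0, 1255, 860]) cube([1001, 251, 172]);
translate([0, 1506, 1032]) cube([1001, 251, 172]);
translate([0, 1757, 1204]) cube([1001, 251, 172]);


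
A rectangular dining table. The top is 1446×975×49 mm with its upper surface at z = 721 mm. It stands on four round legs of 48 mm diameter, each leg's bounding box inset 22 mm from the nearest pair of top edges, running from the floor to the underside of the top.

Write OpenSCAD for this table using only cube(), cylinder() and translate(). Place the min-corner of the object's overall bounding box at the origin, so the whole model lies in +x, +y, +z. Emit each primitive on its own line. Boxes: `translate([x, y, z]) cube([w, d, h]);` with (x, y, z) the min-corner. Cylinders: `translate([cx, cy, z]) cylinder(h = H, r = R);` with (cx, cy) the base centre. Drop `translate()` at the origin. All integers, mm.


translate([0, 0, 672]) cube([1446, 975, 49]);
translate([46, 46, 0]) cylinder(h = 672, r = 24);
translate([1400, 46, 0]) cylinder(h = 672, r = 24);
translate([46, 929, 0]) cylinder(h = 672, r = 24);
translate([1400, 929, 0]) cylinder(h = 672, r = 24);


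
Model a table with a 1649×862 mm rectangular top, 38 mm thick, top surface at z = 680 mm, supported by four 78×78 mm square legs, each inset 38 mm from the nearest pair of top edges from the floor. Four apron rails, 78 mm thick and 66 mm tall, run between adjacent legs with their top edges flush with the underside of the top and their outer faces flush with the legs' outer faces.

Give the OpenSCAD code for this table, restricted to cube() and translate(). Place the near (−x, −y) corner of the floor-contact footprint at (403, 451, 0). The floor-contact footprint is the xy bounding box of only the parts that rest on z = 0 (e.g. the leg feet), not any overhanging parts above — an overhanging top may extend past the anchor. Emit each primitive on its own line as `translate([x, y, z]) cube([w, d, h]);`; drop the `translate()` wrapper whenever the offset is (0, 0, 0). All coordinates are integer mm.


translate([365, 413, 642]) cube([1649, 862, 38]);
translate([403, 451, 0]) cube([78, 78, 642]);
translate([1898, 451, 0]) cube([78, 78, 642]);
translate([403, 1159, 0]) cube([78, 78, 642]);
translate([1898, 1159, 0]) cube([78, 78, 642]);
translate([481, 451, 576]) cube([1417, 78, 66]);
translate([481, 1159, 576]) cube([1417, 78, 66]);
translate([403, 529, 576]) cube([78, 630, 66]);
translate([1898, 529, 576]) cube([78, 630, 66]);


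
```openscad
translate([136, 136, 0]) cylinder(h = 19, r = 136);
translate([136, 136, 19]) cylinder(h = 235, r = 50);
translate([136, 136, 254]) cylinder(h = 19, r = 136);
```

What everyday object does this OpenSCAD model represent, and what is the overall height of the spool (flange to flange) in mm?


A spool. The overall height is 273 mm.

Three coaxial cylinders, large–small–large — a spool. Two 19 mm flanges and a 235 mm core give 19 + 235 + 19 = 273 mm.


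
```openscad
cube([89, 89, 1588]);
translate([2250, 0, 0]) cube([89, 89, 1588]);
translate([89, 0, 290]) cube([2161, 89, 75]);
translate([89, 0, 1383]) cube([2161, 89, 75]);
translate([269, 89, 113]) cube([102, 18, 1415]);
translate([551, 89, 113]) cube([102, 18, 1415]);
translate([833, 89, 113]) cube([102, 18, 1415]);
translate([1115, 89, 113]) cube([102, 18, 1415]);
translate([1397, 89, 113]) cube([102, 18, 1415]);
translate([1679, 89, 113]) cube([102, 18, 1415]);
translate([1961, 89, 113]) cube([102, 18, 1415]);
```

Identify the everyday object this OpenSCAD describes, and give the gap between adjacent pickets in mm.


A fence section. The picket gap is 180 mm.

Two posts, two rails, 7 pickets — a fence section. Span 2161 mm holds 7 pickets of 102 mm with 8 equal gaps: ⌊(2161 − 7·102) / 8⌋ = 180 mm.


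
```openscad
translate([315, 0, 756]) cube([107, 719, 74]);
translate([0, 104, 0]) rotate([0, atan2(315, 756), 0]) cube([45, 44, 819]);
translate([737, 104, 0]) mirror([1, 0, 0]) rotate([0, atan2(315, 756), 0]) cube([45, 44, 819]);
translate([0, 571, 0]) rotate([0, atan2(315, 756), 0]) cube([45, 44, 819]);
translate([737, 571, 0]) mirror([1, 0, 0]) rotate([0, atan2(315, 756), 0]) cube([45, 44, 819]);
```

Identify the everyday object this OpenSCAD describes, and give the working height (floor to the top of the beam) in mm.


A sawhorse. The overall height is 830 mm.

A beam across two mirrored pairs of raked legs — a sawhorse. The beam's underside is at z = 756 (matching the legs' vertical rise in atan2(315, 756)) and the beam is 74 mm tall, so its top is at 756 + 74 = 830 mm. The raked legs top out at the beam's underside, so that is the highest point.


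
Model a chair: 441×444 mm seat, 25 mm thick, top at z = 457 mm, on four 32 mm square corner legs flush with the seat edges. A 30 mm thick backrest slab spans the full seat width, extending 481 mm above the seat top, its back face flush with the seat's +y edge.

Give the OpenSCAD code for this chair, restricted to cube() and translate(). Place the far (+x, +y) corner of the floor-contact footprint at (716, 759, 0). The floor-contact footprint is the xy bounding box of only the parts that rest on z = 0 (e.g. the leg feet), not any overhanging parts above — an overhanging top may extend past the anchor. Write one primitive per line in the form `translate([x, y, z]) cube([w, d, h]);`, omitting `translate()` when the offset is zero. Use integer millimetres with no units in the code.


// leg_h = 457 - 25 = 432
translate([275, 315, 432]) cube([441, 444, 25]);
translate([275, 315, 0]) cube([32, 32, 432]);
translate([684, 315, 0]) cube([32, 32, 432]);
translate([275, 727, 0]) cube([32, 32, 432]);
translate([684, 727, 0]) cube([32, 32, 432]);
translate([275, 729, 457]) cube([441, 30, 481]);


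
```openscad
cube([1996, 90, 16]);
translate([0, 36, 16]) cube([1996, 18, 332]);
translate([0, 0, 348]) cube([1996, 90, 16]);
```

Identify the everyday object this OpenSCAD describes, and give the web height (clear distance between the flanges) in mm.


An I-beam. The web height is 332 mm.

Two wide flanges with a thin centred web — an I-beam. Overall 364 mm minus two 16 mm flanges gives a web of 364 − 2·16 = 332 mm.


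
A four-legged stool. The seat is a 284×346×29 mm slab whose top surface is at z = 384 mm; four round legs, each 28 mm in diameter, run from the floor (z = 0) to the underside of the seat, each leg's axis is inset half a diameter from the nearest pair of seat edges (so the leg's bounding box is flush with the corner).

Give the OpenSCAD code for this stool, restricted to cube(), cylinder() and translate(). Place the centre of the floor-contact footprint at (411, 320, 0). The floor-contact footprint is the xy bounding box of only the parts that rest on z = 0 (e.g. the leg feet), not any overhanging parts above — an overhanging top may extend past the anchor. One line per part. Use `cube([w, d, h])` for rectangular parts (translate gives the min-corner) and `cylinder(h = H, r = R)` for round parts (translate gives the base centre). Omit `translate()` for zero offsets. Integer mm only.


// leg_h = 384 - 29 = 355
translate([269, 147, 355]) cube([284, 346, 29]);
translate([283, 161, 0]) cylinder(h = 355, r = 14);
translate([539, 161, 0]) cylinder(h = 355, r = 14);
translate([283, 479, 0]) cylinder(h = 355, r = 14);
translate([539, 479, 0]) cylinder(h = 355, r = 14);
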